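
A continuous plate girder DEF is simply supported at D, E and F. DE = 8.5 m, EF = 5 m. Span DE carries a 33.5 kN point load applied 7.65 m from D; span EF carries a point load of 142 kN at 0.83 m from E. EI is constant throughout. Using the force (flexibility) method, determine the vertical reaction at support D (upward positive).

R_D = -2.381 kN

Release continuity at E by inserting a hinge; the redundant is the internal moment M_E. The primary structure is two simply-supported spans DE and EF.
End slopes at the hinge E, treating each span as simply supported:
  span DE: point load 33.5 at a = 7.65: Pab(L + a)/(6LEI) = 68.98/EI
  span EF: point load 142 at a = 0.83: Pab(L + b)/(6LEI) = 150.2/EI
  relative rotation θ_0 = (68.98 + 150.2)/EI = 219.2/EI
A unit hogging moment at E produces rotation L₁/(3EI) + L₂/(3EI) = 4.5/EI.
Compatibility: M_E·(L₁+L₂)/(3EI) = θ_0, giving M_E = 48.71 kN·m (hogging).
Span DE, ΣM about D with M_E applied at E: R_E^{DE}·8.5 = 256.3 + 48.71, so R_E^{DE} = 35.88 kN and R_D = 33.5 − 35.88 = -2.381 kN.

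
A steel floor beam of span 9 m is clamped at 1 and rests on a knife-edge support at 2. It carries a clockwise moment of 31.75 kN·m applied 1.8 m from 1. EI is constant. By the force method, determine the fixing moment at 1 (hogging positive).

M_1 = 14.61 kN·m

Release the roller at 2. Primary structure: cantilever fixed at 1.
Downward deflection at the released point 2 due to the loads:
  clockwise couple 31.75 at a = 1.8: M₀a(2L − a)/(2EI) = 462.9/EI
Tip deflection under a unit load at 2: L³/(3EI) = 243/EI.
The prop prevents deflection at 2: R_2 = δ_0/δ_{22} = 462.9/243 = 1.905 kN.
Moment equilibrium about 1: M_1 = Σ(load moments about 1) − R_2·L = 31.75 − 1.905×9 = 14.61 kN·m.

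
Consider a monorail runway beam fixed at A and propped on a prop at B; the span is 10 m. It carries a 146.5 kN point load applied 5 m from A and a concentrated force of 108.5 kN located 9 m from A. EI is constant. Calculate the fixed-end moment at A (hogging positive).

M_A = 328.4 kN·m

Take the reaction at B as the redundant and release it; the primary structure is a cantilever fixed at A.
Downward deflection at the released point B due to the loads:
  point load 146.5 at a = 5: Pa²(3L − a)/(6EI) = 15260/EI
  point load 108.5 at a = 9: Pa²(3L − a)/(6EI) = 30760/EI
  δ_0 = 46020/EI
Flexibility coefficient — unit upward force at B: δ_{BB} = L³/(3EI) = 333.3/EI.
Compatibility at B: δ_0 − R_B·δ_{BB} = 0, so R_B = 46020/333.3 = 138.1 kN.
Moment equilibrium about A: M_A = Σ(load moments about A) − R_B·L = 1709 − 138.1×10 = 328.4 kN·m.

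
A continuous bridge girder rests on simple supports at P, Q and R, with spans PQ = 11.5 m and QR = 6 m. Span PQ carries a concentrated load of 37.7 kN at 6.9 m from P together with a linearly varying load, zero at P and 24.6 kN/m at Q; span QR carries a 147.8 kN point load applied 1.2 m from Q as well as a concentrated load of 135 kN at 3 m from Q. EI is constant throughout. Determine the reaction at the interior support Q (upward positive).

Release continuity at Q by inserting a hinge; the redundant is the internal moment M_Q. The primary structure is two simply-supported spans PQ and QR.
End slopes at the hinge Q, treating each span as simply supported:
  span PQ: point load 37.7 at a = 6.9: Pab(L + a)/(6LEI) = 319.1/EI
  span PQ: triangular load, peak 24.6: w₀L³/(45EI) = 831.4/EI
  span QR: point load 147.8 at a = 1.2: Pab(L + b)/(6LEI) = 255.4/EI
  span QR: point load 135 at a = 3: Pab(L + b)/(6LEI) = 303.8/EI
  relative rotation θ_0 = (1151 + 559.1)/EI = 1710/EI
A unit hogging moment at Q produces rotation L₁/(3EI) + L₂/(3EI) = 5.833/EI.
Compatibility: M_Q·(L₁+L₂)/(3EI) = θ_0, giving M_Q = 293.1 kN·m (hogging).
Span PQ, ΣM about P with M_Q applied at Q: R_Q^{PQ}·11.5 = 1345 + 293.1, so R_Q^{PQ} = 142.4 kN and R_P = 179.2 − 142.4 = 36.74 kN.
Span QR, ΣM about R: R_Q^{QR}·6 = 1114 + 293.1, so R_Q^{QR} = 234.6 kN and R_R = 282.8 − 234.6 = 48.21 kN.
R_Q = 142.4 + 234.6 = 377 kN.

R_Q = 377 kN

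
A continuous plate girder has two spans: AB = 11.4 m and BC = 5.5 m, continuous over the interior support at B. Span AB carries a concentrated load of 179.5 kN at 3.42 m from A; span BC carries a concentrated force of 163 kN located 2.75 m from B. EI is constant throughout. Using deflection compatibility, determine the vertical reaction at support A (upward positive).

R_A = 104.3 kN

Release continuity at B by inserting a hinge; the redundant is the internal moment M_B. The primary structure is two simply-supported spans AB and BC.
Rotations at B on the released spans (each span's end-slope, ×1/EI):
  span AB: point load 179.5 at a = 3.42: Pab(L + a)/(6LEI) = 1061/EI
  span BC: point load 163 at a = 2.75: Pab(L + b)/(6LEI) = 308.2/EI
  relative rotation θ_0 = (1061 + 308.2)/EI = 1370/EI
A unit hogging moment at B produces rotation L₁/(3EI) + L₂/(3EI) = 5.633/EI.
Slope continuity at B: θ_0 = M_B·5.633/EI, so M_B = 1370/5.633 = 243.1 kN·m (hogging).
Span AB, ΣM about A with M_B applied at B: R_B^{AB}·11.4 = 613.9 + 243.1, so R_B^{AB} = 75.18 kN and R_A = 179.5 − 75.18 = 104.3 kN.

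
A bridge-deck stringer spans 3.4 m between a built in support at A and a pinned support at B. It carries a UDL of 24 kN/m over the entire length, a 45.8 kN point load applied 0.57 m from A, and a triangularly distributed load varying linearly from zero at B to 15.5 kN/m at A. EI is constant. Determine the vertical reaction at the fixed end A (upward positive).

Take the reaction at B as the redundant and release it; the primary structure is a cantilever fixed at A.
Downward deflection at the released point B due to the loads:
  UDL 24: wL⁴/(8EI) = 400.9/EI
  point load 45.8 at a = 0.57: Pa²(3L − a)/(6EI) = 23.88/EI
  triangular load, peak 15.5 at the fixed end: w₀L⁴/(30EI) = 69.04/EI
  δ_0 = 493.8/EI
Tip deflection under a unit load at B: L³/(3EI) = 13.1/EI.
The prop prevents deflection at B: R_B = δ_0/δ_{BB} = 493.8/13.1 = 37.69 kN.
Vertical equilibrium: R_A = ΣP − R_B = 153.8 − 37.69 = 116.1 kN.

R_A = 116.1 kN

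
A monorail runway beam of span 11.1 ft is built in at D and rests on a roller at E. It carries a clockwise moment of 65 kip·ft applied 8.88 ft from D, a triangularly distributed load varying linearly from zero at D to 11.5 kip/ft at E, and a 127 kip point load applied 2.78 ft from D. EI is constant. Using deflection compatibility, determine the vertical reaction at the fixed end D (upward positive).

R_D = 136.3 kip

Release the roller at E. Primary structure: cantilever fixed at D.
Free-end deflection of the primary structure under the applied loading (downward +):
  clockwise couple 65 at a = 8.88: M₀a(2L − a)/(2EI) = 3844/EI
  triangular load, peak 11.5 at the free end: 11w₀L⁴/(120EI) = 16003/EI
  point load 127 at a = 2.78: Pa²(3L − a)/(6EI) = 4993/EI
  δ_0 = 24840/EI
Tip deflection under a unit load at E: L³/(3EI) = 455.9/EI.
Compatibility at E: δ_0 − R_E·δ_{EE} = 0, so R_E = 24840/455.9 = 54.49 kip.
Vertical equilibrium: R_D = ΣP − R_E = 190.8 − 54.49 = 136.3 kip.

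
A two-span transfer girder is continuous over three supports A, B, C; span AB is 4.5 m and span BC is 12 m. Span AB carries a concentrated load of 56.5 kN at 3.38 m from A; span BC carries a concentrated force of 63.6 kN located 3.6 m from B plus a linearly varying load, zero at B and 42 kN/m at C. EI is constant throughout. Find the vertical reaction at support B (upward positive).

Release continuity at B by inserting a hinge; the redundant is the internal moment M_B. The primary structure is two simply-supported spans AB and BC.
Discontinuity in slope at B on the released structure — sum the simple-span end rotations:
  span AB: point load 56.5 at a = 3.38: Pab(L + a)/(6LEI) = 62.42/EI
  span BC: point load 63.6 at a = 3.6: Pab(L + b)/(6LEI) = 544.9/EI
  span BC: triangular load, peak 42: 7w₀L³/(360EI) = 1411/EI
  relative rotation θ_0 = (62.42 + 1956)/EI = 2019/EI
A unit hogging moment at B produces rotation L₁/(3EI) + L₂/(3EI) = 5.5/EI.
Slope continuity at B: θ_0 = M_B·5.5/EI, so M_B = 2019/5.5 = 367 kN·m (hogging).
Span AB, ΣM about A with M_B applied at B: R_B^{AB}·4.5 = 191 + 367, so R_B^{AB} = 124 kN and R_A = 56.5 − 124 = -67.5 kN.
Span BC, ΣM about C: R_B^{BC}·12 = 1542 + 367, so R_B^{BC} = 159.1 kN and R_C = 315.6 − 159.1 = 156.5 kN.
R_B = 124 + 159.1 = 283.1 kN.

R_B = 283.1 kN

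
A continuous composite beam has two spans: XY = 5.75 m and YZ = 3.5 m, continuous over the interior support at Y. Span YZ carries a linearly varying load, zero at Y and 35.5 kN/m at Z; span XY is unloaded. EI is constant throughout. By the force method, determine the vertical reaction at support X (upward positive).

R_X = -1.669 kN

Take M_Y as the redundant. Released structure: two simple spans XY and YZ with a hinge at Y.
Discontinuity in slope at Y on the released structure — sum the simple-span end rotations:
  span YZ: triangular load, peak 35.5: 7w₀L³/(360EI) = 29.6/EI
  relative rotation θ_0 = (0 + 29.6)/EI = 29.6/EI
A unit hogging moment at Y produces rotation L₁/(3EI) + L₂/(3EI) = 3.083/EI.
Slope continuity at Y: θ_0 = M_Y·3.083/EI, so M_Y = 29.6/3.083 = 9.599 kN·m (hogging).
Span XY, ΣM about X with M_Y applied at Y: R_Y^{XY}·5.75 = 0 + 9.599, so R_Y^{XY} = 1.669 kN and R_X = 0 − 1.669 = -1.669 kN.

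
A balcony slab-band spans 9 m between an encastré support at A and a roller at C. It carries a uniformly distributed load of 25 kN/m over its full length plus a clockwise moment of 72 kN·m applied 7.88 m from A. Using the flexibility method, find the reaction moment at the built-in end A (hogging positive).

M_A = 218.8 kN·m

Release the roller at C. Primary structure: cantilever fixed at A.
Primary-structure tip deflection at C by superposition:
  UDL 25: wL⁴/(8EI) = 20503/EI
  clockwise couple 72 at a = 7.88: M₀a(2L − a)/(2EI) = 2871/EI
  δ_0 = 23374/EI
Flexibility coefficient — unit upward force at C: δ_{CC} = L³/(3EI) = 243/EI.
Compatibility at C: δ_0 − R_C·δ_{CC} = 0, so R_C = 23374/243 = 96.19 kN.
Moment equilibrium about A: M_A = Σ(load moments about A) − R_C·L = 1084 − 96.19×9 = 218.8 kN·m.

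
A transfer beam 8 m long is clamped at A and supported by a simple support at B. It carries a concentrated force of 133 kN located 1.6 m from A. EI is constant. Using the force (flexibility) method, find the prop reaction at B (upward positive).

R_B = 7.448 kN

Remove the prop at B; the released (primary) structure is a cantilever built in at A.
Deflection at B on the released cantilever, summing each load's contribution:
  point load 133 at a = 1.6: Pa²(3L − a)/(6EI) = 1271/EI
Tip deflection under a unit load at B: L³/(3EI) = 170.7/EI.
Compatibility at B: δ_0 − R_B·δ_{BB} = 0, so R_B = 1271/170.7 = 7.448 kN.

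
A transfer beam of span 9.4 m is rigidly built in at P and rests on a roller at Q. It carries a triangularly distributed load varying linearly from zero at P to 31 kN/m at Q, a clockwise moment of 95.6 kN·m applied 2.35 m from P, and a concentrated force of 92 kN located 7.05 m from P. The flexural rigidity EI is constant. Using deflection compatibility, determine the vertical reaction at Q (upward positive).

R_Q = 145 kN

Take the reaction at Q as the redundant and release it; the primary structure is a cantilever fixed at P.
Downward deflection at the released point Q due to the loads:
  triangular load, peak 31 at the free end: 11w₀L⁴/(120EI) = 22186/EI
  clockwise couple 95.6 at a = 2.35: M₀a(2L − a)/(2EI) = 1848/EI
  point load 92 at a = 7.05: Pa²(3L − a)/(6EI) = 16119/EI
  δ_0 = 40153/EI
Flexibility coefficient — unit upward force at Q: δ_{QQ} = L³/(3EI) = 276.9/EI.
Compatibility at Q: δ_0 − R_Q·δ_{QQ} = 0, so R_Q = 40153/276.9 = 145 kN.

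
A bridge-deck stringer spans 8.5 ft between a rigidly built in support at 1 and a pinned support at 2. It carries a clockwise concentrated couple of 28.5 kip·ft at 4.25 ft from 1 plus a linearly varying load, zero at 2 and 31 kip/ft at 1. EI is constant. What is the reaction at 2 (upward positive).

R_2 = 30.12 kip

Choose R_2 as the redundant. The primary structure is the cantilever fixed at 1.
Deflection at 2 on the released cantilever, summing each load's contribution:
  clockwise couple 28.5 at a = 4.25: M₀a(2L − a)/(2EI) = 772.2/EI
  triangular load, peak 31 at the fixed end: w₀L⁴/(30EI) = 5394/EI
  δ_0 = 6166/EI
Tip deflection under a unit load at 2: L³/(3EI) = 204.7/EI.
The prop prevents deflection at 2: R_2 = δ_0/δ_{22} = 6166/204.7 = 30.12 kip.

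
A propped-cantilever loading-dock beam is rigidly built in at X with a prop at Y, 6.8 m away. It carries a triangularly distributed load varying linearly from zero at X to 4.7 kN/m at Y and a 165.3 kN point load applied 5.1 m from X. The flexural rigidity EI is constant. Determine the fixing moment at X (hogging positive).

Remove the prop at Y; the released (primary) structure is a cantilever built in at X.
Free-end deflection of the primary structure under the applied loading (downward +):
  triangular load, peak 4.7 at the free end: 11w₀L⁴/(120EI) = 921.2/EI
  point load 165.3 at a = 5.1: Pa²(3L − a)/(6EI) = 10964/EI
  δ_0 = 11885/EI
Flexibility coefficient — unit upward force at Y: δ_{YY} = L³/(3EI) = 104.8/EI.
Compatibility at Y: δ_0 − R_Y·δ_{YY} = 0, so R_Y = 11885/104.8 = 113.4 kN.
Moment equilibrium about X: M_X = Σ(load moments about X) − R_Y·L = 915.5 − 113.4×6.8 = 144.4 kN·m.

M_X = 144.4 kN·m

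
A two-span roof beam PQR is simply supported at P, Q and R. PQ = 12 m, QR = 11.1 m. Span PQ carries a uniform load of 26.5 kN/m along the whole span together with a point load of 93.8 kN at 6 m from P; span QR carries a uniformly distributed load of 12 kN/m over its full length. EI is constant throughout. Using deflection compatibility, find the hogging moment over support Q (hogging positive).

M_Q = 446.2 kN·m

Insert a hinge at Q; M_Q is the redundant, and each span becomes simply supported.
Discontinuity in slope at Q on the released structure — sum the simple-span end rotations:
  span PQ: UDL 26.5: wL³/(24EI) = 1908/EI
  span PQ: point load 93.8 at a = 6: Pab(L + a)/(6LEI) = 844.2/EI
  span QR: UDL 12: wL³/(24EI) = 683.8/EI
  relative rotation θ_0 = (2752 + 683.8)/EI = 3436/EI
A unit hogging moment at Q produces rotation L₁/(3EI) + L₂/(3EI) = 7.7/EI.
Compatibility: M_Q·(L₁+L₂)/(3EI) = θ_0, giving M_Q = 446.2 kN·m (hogging).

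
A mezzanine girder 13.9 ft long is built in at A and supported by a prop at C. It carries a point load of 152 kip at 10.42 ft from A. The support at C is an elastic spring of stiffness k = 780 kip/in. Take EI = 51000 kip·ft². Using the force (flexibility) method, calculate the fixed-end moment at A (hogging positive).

Take the reaction at C as the redundant and release it; the primary structure is a cantilever fixed at A.
Free-end deflection of the primary structure under the applied loading (downward +):
  point load 152 at a = 10.42: Pa²(3L − a)/(6EI) = 86039/EI
Flexibility coefficient — unit upward force at C: δ_{CC} = L³/(3EI) = 895.2/EI.
With EI = 51000 kip·ft²: δ_0 = 1.687 ft and δ_{CC} = 0.017553 ft/kip.
Compatibility — the spring shortens by R_C/k under the reaction it provides: δ_0 − R_C·δ_{CC} = R_C/k. With 1/k = 1/(780×12) ft/kip = 0.000107 ft/kip, R_C = δ_0 / (δ_{CC} + 1/k) = 1.687 / (0.017553 + 0.000107) = 95.53 kip.
Moment equilibrium about A: M_A = Σ(load moments about A) − R_C·L = 1584 − 95.53×13.9 = 256 kip·ft.

M_A = 256 kip·ft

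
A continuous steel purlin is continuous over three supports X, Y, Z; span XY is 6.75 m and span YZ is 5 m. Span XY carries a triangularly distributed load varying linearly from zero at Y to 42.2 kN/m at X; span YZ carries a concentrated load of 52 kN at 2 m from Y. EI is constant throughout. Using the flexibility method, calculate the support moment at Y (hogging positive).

M_Y = 85.67 kN·m

Take M_Y as the redundant. Released structure: two simple spans XY and YZ with a hinge at Y.
Rotations at Y on the released spans (each span's end-slope, ×1/EI):
  span XY: triangular load, peak 42.2: 7w₀L³/(360EI) = 252.4/EI
  span YZ: point load 52 at a = 2: Pab(L + b)/(6LEI) = 83.2/EI
  relative rotation θ_0 = (252.4 + 83.2)/EI = 335.6/EI
A unit hogging moment at Y produces rotation L₁/(3EI) + L₂/(3EI) = 3.917/EI.
Slope continuity at Y: θ_0 = M_Y·3.917/EI, so M_Y = 335.6/3.917 = 85.67 kN·m (hogging).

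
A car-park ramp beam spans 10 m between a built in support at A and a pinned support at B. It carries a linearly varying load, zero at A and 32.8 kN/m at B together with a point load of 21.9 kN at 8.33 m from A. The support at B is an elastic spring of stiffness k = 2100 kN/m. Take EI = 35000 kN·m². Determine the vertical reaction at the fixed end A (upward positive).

Remove the prop at B; the released (primary) structure is a cantilever built in at A.
Free-end deflection of the primary structure under the applied loading (downward +):
  triangular load, peak 32.8 at the free end: 11w₀L⁴/(120EI) = 30067/EI
  point load 21.9 at a = 8.33: Pa²(3L − a)/(6EI) = 5488/EI
  δ_0 = 35555/EI
Flexibility coefficient — unit upward force at B: δ_{BB} = L³/(3EI) = 333.3/EI.
With EI = 35000 kN·m²: δ_0 = 1.0159 m and δ_{BB} = 0.009524 m/kN.
Compatibility — the spring shortens by R_B/k under the reaction it provides: δ_0 − R_B·δ_{BB} = R_B/k. With 1/k = 0.000476 m/kN, R_B = δ_0 / (δ_{BB} + 1/k) = 1.0159 / (0.009524 + 0.000476) = 101.6 kN.
Vertical equilibrium: R_A = ΣP − R_B = 185.9 − 101.6 = 84.31 kN.

R_A = 84.31 kN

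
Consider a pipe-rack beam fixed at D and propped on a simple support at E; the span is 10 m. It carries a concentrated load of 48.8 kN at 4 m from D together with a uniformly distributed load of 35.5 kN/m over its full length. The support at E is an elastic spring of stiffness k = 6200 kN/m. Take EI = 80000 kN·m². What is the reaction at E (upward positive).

R_E = 137.9 kN

Take the reaction at E as the redundant and release it; the primary structure is a cantilever fixed at D.
Free-end deflection of the primary structure under the applied loading (downward +):
  point load 48.8 at a = 4: Pa²(3L − a)/(6EI) = 3383/EI
  UDL 35.5: wL⁴/(8EI) = 44375/EI
  δ_0 = 47758/EI
Flexibility coefficient — unit upward force at E: δ_{EE} = L³/(3EI) = 333.3/EI.
With EI = 80000 kN·m²: δ_0 = 0.59698 m and δ_{EE} = 0.004167 m/kN.
Compatibility — the spring shortens by R_E/k under the reaction it provides: δ_0 − R_E·δ_{EE} = R_E/k. With 1/k = 0.000161 m/kN, R_E = δ_0 / (δ_{EE} + 1/k) = 0.59698 / (0.004167 + 0.000161) = 137.9 kN.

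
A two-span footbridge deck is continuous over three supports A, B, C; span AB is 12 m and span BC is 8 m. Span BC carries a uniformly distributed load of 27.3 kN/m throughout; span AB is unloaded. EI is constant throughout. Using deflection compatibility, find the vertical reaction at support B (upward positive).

R_B = 127.4 kN

Release continuity at B by inserting a hinge; the redundant is the internal moment M_B. The primary structure is two simply-supported spans AB and BC.
End slopes at the hinge B, treating each span as simply supported:
  span BC: UDL 27.3: wL³/(24EI) = 582.4/EI
  relative rotation θ_0 = (0 + 582.4)/EI = 582.4/EI
A unit hogging moment at B produces rotation L₁/(3EI) + L₂/(3EI) = 6.667/EI.
Slope continuity at B: θ_0 = M_B·6.667/EI, so M_B = 582.4/6.667 = 87.36 kN·m (hogging).
Span AB, ΣM about A with M_B applied at B: R_B^{AB}·12 = 0 + 87.36, so R_B^{AB} = 7.28 kN and R_A = 0 − 7.28 = -7.28 kN.
Span BC, ΣM about C: R_B^{BC}·8 = 873.6 + 87.36, so R_B^{BC} = 120.1 kN and R_C = 218.4 − 120.1 = 98.28 kN.
R_B = 7.28 + 120.1 = 127.4 kN.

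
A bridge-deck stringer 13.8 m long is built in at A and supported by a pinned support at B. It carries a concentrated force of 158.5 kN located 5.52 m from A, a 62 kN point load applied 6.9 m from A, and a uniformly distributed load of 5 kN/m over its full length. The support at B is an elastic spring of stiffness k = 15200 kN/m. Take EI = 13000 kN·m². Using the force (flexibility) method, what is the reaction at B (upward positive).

Release the roller at B. Primary structure: cantilever fixed at A.
Downward deflection at the released point B due to the loads:
  point load 158.5 at a = 5.52: Pa²(3L − a)/(6EI) = 28881/EI
  point load 62 at a = 6.9: Pa²(3L − a)/(6EI) = 16973/EI
  UDL 5: wL⁴/(8EI) = 22667/EI
  δ_0 = 68521/EI
Flexibility coefficient — unit upward force at B: δ_{BB} = L³/(3EI) = 876/EI.
With EI = 13000 kN·m²: δ_0 = 5.2708 m and δ_{BB} = 0.067386 m/kN.
Compatibility — the spring shortens by R_B/k under the reaction it provides: δ_0 − R_B·δ_{BB} = R_B/k. With 1/k = 0.000066 m/kN, R_B = δ_0 / (δ_{BB} + 1/k) = 5.2708 / (0.067386 + 0.000066) = 78.14 kN.

R_B = 78.14 kN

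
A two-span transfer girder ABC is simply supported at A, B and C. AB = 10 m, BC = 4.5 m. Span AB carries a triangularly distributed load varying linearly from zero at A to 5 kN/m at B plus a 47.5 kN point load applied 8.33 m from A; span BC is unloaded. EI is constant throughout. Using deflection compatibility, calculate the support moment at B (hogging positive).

M_B = 64.75 kN·m

Insert a hinge at B; M_B is the redundant, and each span becomes simply supported.
Discontinuity in slope at B on the released structure — sum the simple-span end rotations:
  span AB: triangular load, peak 5: w₀L³/(45EI) = 111.1/EI
  span AB: point load 47.5 at a = 8.33: Pab(L + a)/(6LEI) = 201.9/EI
  relative rotation θ_0 = (313 + 0)/EI = 313/EI
A unit hogging moment at B produces rotation L₁/(3EI) + L₂/(3EI) = 4.833/EI.
Slope continuity at B: θ_0 = M_B·4.833/EI, so M_B = 313/4.833 = 64.75 kN·m (hogging).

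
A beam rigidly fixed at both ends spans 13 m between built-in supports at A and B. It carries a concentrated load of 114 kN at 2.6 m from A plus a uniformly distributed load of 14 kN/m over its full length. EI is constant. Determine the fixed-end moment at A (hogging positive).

Take the two fixed-end moments M_A, M_B as redundants; the released structure is the simple span AB.
End rotations of the released simple span under the applied load (×1/EI):
  at A: point load 114 at a = 2.6: Pab(L + b)/(6LEI) = 924.8/EI
  at B: point load 114 at a = 2.6: Pab(L + a)/(6LEI) = 616.5/EI
  at A: UDL 14: wL³/(24EI) = 1282/EI
  at B: UDL 14: wL³/(24EI) = 1282/EI
  θ_A0 = 2206/EI,  θ_B0 = 1898/EI
Flexibility coefficients: a unit moment at one end gives L/(3EI) there and L/(6EI) at the far end, so f₁₁ = f₂₂ = 4.333/EI and f₁₂ = f₂₁ = 2.167/EI.
Compatibility — zero rotation at each built-in end:
  4.333 M_A + 2.167 M_B = 2206
  2.167 M_A + 4.333 M_B = 1898
Solving the pair gives M_A = 386.9 kN·m and M_B = 244.6 kN·m (hogging).

M_A = 386.9 kN·m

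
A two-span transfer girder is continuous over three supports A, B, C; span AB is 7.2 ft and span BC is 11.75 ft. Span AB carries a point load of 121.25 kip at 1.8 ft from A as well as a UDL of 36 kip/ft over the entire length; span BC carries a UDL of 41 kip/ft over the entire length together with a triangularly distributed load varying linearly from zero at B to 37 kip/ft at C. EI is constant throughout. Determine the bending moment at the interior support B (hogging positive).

Insert a hinge at B; M_B is the redundant, and each span becomes simply supported.
Rotations at B on the released spans (each span's end-slope, ×1/EI):
  span AB: point load 121.25 at a = 1.8: Pab(L + a)/(6LEI) = 245.5/EI
  span AB: UDL 36: wL³/(24EI) = 559.9/EI
  span BC: UDL 41: wL³/(24EI) = 2771/EI
  span BC: triangular load, peak 37: 7w₀L³/(360EI) = 1167/EI
  relative rotation θ_0 = (805.4 + 3938)/EI = 4744/EI
A unit hogging moment at B produces rotation L₁/(3EI) + L₂/(3EI) = 6.317/EI.
Compatibility: M_B·(L₁+L₂)/(3EI) = θ_0, giving M_B = 751 kip·ft (hogging).

M_B = 751 kip·ft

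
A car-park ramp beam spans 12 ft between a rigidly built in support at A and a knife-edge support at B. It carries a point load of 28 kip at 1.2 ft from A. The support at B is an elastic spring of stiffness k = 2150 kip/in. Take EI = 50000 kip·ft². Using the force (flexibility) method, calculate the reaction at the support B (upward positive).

Choose R_B as the redundant. The primary structure is the cantilever fixed at A.
Downward deflection at the released point B due to the loads:
  point load 28 at a = 1.2: Pa²(3L − a)/(6EI) = 233.9/EI
Tip deflection under a unit load at B: L³/(3EI) = 576/EI.
With EI = 50000 kip·ft²: δ_0 = 0.004677 ft and δ_{BB} = 0.01152 ft/kip.
Compatibility — the spring shortens by R_B/k under the reaction it provides: δ_0 − R_B·δ_{BB} = R_B/k. With 1/k = 1/(2150×12) ft/kip = 0.000039 ft/kip, R_B = δ_0 / (δ_{BB} + 1/k) = 0.004677 / (0.01152 + 0.000039) = 0.4046 kip.

R_B = 0.4046 kip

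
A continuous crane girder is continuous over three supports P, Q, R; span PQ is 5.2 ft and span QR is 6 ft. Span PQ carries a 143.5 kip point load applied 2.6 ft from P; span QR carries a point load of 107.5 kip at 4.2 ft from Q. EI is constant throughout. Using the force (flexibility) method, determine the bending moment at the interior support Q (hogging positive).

M_Q = 112.1 kip·ft

Insert a hinge at Q; M_Q is the redundant, and each span becomes simply supported.
End slopes at the hinge Q, treating each span as simply supported:
  span PQ: point load 143.5 at a = 2.6: Pab(L + a)/(6LEI) = 242.5/EI
  span QR: point load 107.5 at a = 4.2: Pab(L + b)/(6LEI) = 176.1/EI
  relative rotation θ_0 = (242.5 + 176.1)/EI = 418.6/EI
A unit hogging moment at Q produces rotation L₁/(3EI) + L₂/(3EI) = 3.733/EI.
Compatibility: M_Q·(L₁+L₂)/(3EI) = θ_0, giving M_Q = 112.1 kip·ft (hogging).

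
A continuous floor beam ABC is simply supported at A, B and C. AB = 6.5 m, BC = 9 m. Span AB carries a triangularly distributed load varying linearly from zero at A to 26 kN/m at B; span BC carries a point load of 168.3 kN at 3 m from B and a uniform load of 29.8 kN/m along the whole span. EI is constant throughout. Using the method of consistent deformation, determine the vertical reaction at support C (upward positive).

Insert a hinge at B; M_B is the redundant, and each span becomes simply supported.
End slopes at the hinge B, treating each span as simply supported:
  span AB: triangular load, peak 26: w₀L³/(45EI) = 158.7/EI
  span BC: point load 168.3 at a = 3: Pab(L + b)/(6LEI) = 841.5/EI
  span BC: UDL 29.8: wL³/(24EI) = 905.2/EI
  relative rotation θ_0 = (158.7 + 1747)/EI = 1905/EI
A unit hogging moment at B produces rotation L₁/(3EI) + L₂/(3EI) = 5.167/EI.
Slope continuity at B: θ_0 = M_B·5.167/EI, so M_B = 1905/5.167 = 368.8 kN·m (hogging).
Span BC, ΣM about C: R_B^{BC}·9 = 2217 + 368.8, so R_B^{BC} = 287.3 kN and R_C = 436.5 − 287.3 = 149.2 kN.

R_C = 149.2 kN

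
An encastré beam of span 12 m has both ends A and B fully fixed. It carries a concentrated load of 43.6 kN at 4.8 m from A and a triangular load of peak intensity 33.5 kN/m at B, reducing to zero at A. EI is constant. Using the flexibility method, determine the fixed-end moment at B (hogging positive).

M_B = 291.4 kN·m

Release both end moments; the primary structure is a simply-supported span AB with redundants M_A and M_B.
End rotations of the released simple span under the applied load (×1/EI):
  at A: point load 43.6 at a = 4.8: Pab(L + b)/(6LEI) = 401.8/EI
  at B: point load 43.6 at a = 4.8: Pab(L + a)/(6LEI) = 351.6/EI
  at A: triangular load, peak 33.5: 7w₀L³/(360EI) = 1126/EI
  at B: triangular load, peak 33.5: w₀L³/(45EI) = 1286/EI
  θ_A0 = 1527/EI,  θ_B0 = 1638/EI
Flexibility coefficients: a unit moment at one end gives L/(3EI) there and L/(6EI) at the far end, so f₁₁ = f₂₂ = 4/EI and f₁₂ = f₂₁ = 2/EI.
Compatibility — zero rotation at each built-in end:
  4 M_A + 2 M_B = 1527
  2 M_A + 4 M_B = 1638
Solving the pair gives M_A = 236.1 kN·m and M_B = 291.4 kN·m (hogging).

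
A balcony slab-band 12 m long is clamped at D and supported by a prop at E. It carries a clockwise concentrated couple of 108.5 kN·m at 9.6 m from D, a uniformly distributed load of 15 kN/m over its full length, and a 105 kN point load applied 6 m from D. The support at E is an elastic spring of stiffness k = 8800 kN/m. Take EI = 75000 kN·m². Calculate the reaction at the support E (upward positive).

R_E = 111.7 kN

Take the reaction at E as the redundant and release it; the primary structure is a cantilever fixed at D.
Deflection at E on the released cantilever, summing each load's contribution:
  clockwise couple 108.5 at a = 9.6: M₀a(2L − a)/(2EI) = 7500/EI
  UDL 15: wL⁴/(8EI) = 38880/EI
  point load 105 at a = 6: Pa²(3L − a)/(6EI) = 18900/EI
  δ_0 = 65280/EI
Tip deflection under a unit load at E: L³/(3EI) = 576/EI.
With EI = 75000 kN·m²: δ_0 = 0.87039 m and δ_{EE} = 0.00768 m/kN.
Compatibility — the spring shortens by R_E/k under the reaction it provides: δ_0 − R_E·δ_{EE} = R_E/k. With 1/k = 0.000114 m/kN, R_E = δ_0 / (δ_{EE} + 1/k) = 0.87039 / (0.00768 + 0.000114) = 111.7 kN.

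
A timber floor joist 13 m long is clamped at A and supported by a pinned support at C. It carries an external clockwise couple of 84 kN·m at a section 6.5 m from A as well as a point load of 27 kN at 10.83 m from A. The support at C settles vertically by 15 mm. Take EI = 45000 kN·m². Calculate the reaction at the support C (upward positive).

R_C = 26.65 kN

Choose R_C as the redundant. The primary structure is the cantilever fixed at A.
Free-end deflection of the primary structure under the applied loading (downward +):
  clockwise couple 84 at a = 6.5: M₀a(2L − a)/(2EI) = 5324/EI
  point load 27 at a = 10.83: Pa²(3L − a)/(6EI) = 14868/EI
  δ_0 = 20192/EI
Tip deflection under a unit load at C: L³/(3EI) = 732.3/EI.
With EI = 45000 kN·m²: δ_0 = 0.4487 m and δ_{CC} = 0.016274 m/kN.
Compatibility — the beam at C must follow the support down by 0.015 m: δ_0 − R_C·δ_{CC} = 0.015, so R_C = (0.4487 − 0.015)/0.016274 = 26.65 kN.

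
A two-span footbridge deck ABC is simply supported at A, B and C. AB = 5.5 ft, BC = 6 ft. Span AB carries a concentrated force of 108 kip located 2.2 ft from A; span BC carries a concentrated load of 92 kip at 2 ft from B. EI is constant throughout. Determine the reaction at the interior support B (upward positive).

R_B = 139.8 kip

Release continuity at B by inserting a hinge; the redundant is the internal moment M_B. The primary structure is two simply-supported spans AB and BC.
Rotations at B on the released spans (each span's end-slope, ×1/EI):
  span AB: point load 108 at a = 2.2: Pab(L + a)/(6LEI) = 183/EI
  span BC: point load 92 at a = 2: Pab(L + b)/(6LEI) = 204.4/EI
  relative rotation θ_0 = (183 + 204.4)/EI = 387.4/EI
A unit hogging moment at B produces rotation L₁/(3EI) + L₂/(3EI) = 3.833/EI.
Slope continuity at B: θ_0 = M_B·3.833/EI, so M_B = 387.4/3.833 = 101.1 kip·ft (hogging).
Span AB, ΣM about A with M_B applied at B: R_B^{AB}·5.5 = 237.6 + 101.1, so R_B^{AB} = 61.57 kip and R_A = 108 − 61.57 = 46.43 kip.
Span BC, ΣM about C: R_B^{BC}·6 = 368 + 101.1, so R_B^{BC} = 78.18 kip and R_C = 92 − 78.18 = 13.82 kip.
R_B = 61.57 + 78.18 = 139.8 kip.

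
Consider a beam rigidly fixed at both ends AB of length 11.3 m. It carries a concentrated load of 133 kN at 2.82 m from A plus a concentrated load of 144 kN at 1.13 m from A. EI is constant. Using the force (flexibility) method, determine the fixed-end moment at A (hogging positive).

M_A = 343 kN·m

Release both end moments; the primary structure is a simply-supported span AB with redundants M_A and M_B.
Simple-span end rotations at A and B under the given loads:
  at A: point load 133 at a = 2.82: Pab(L + b)/(6LEI) = 927.9/EI
  at B: point load 133 at a = 2.82: Pab(L + a)/(6LEI) = 662.4/EI
  at A: point load 144 at a = 1.13: Pab(L + b)/(6LEI) = 524/EI
  at B: point load 144 at a = 1.13: Pab(L + a)/(6LEI) = 303.4/EI
  θ_A0 = 1452/EI,  θ_B0 = 965.8/EI
Flexibility coefficients: a unit moment at one end gives L/(3EI) there and L/(6EI) at the far end, so f₁₁ = f₂₂ = 3.767/EI and f₁₂ = f₂₁ = 1.883/EI.
Compatibility — zero rotation at each built-in end:
  3.767 M_A + 1.883 M_B = 1452
  1.883 M_A + 3.767 M_B = 965.8
Solving the pair gives M_A = 343 kN·m and M_B = 84.89 kN·m (hogging).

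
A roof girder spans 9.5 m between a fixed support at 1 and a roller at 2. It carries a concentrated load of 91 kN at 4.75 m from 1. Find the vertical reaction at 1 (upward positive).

R_1 = 62.56 kN

Release the roller at 2. Primary structure: cantilever fixed at 1.
Downward deflection at the released point 2 due to the loads:
  point load 91 at a = 4.75: Pa²(3L − a)/(6EI) = 8127/EI
Flexibility coefficient — unit upward force at 2: δ_{22} = L³/(3EI) = 285.8/EI.
The prop prevents deflection at 2: R_2 = δ_0/δ_{22} = 8127/285.8 = 28.44 kN.
Vertical equilibrium: R_1 = ΣP − R_2 = 91 − 28.44 = 62.56 kN.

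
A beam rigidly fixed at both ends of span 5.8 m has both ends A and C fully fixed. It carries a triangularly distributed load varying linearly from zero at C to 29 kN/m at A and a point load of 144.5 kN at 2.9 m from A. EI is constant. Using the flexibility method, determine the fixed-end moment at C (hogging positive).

M_C = 137.3 kN·m

Release both end moments; the primary structure is a simply-supported span AC with redundants M_A and M_C.
On the primary (simply-supported) span, the end slopes from the loading are:
  at A: triangular load, peak 29: w₀L³/(45EI) = 125.7/EI
  at C: triangular load, peak 29: 7w₀L³/(360EI) = 110/EI
  at A: point load 144.5 at a = 2.9: Pab(L + b)/(6LEI) = 303.8/EI
  at C: point load 144.5 at a = 2.9: Pab(L + a)/(6LEI) = 303.8/EI
  θ_A0 = 429.6/EI,  θ_C0 = 413.8/EI
Flexibility coefficients: a unit moment at one end gives L/(3EI) there and L/(6EI) at the far end, so f₁₁ = f₂₂ = 1.933/EI and f₁₂ = f₂₁ = 0.9667/EI.
Compatibility — zero rotation at each built-in end:
  1.933 M_A + 0.9667 M_C = 429.6
  0.9667 M_A + 1.933 M_C = 413.8
Solving the pair gives M_A = 153.5 kN·m and M_C = 137.3 kN·m (hogging).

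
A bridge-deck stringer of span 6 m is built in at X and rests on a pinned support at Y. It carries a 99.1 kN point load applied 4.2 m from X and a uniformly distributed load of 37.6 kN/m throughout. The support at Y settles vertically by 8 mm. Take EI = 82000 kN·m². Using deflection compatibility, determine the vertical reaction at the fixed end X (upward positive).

R_X = 193.4 kN

Choose R_Y as the redundant. The primary structure is the cantilever fixed at X.
Primary-structure tip deflection at Y by superposition:
  point load 99.1 at a = 4.2: Pa²(3L − a)/(6EI) = 4021/EI
  UDL 37.6: wL⁴/(8EI) = 6091/EI
  δ_0 = 10112/EI
Tip deflection under a unit load at Y: L³/(3EI) = 72/EI.
With EI = 82000 kN·m²: δ_0 = 0.12332 m and δ_{YY} = 0.000878 m/kN.
Compatibility — the beam at Y must follow the support down by 0.008 m: δ_0 − R_Y·δ_{YY} = 0.008, so R_Y = (0.12332 − 0.008)/0.000878 = 131.3 kN.
Vertical equilibrium: R_X = ΣP − R_Y = 324.7 − 131.3 = 193.4 kN.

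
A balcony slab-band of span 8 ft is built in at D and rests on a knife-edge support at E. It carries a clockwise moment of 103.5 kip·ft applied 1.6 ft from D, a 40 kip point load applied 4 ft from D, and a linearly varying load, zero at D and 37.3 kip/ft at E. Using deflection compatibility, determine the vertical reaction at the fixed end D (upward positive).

R_D = 87.65 kip

Choose R_E as the redundant. The primary structure is the cantilever fixed at D.
Deflection at E on the released cantilever, summing each load's contribution:
  clockwise couple 103.5 at a = 1.6: M₀a(2L − a)/(2EI) = 1192/EI
  point load 40 at a = 4: Pa²(3L − a)/(6EI) = 2133/EI
  triangular load, peak 37.3 at the free end: 11w₀L⁴/(120EI) = 14005/EI
  δ_0 = 17331/EI
Flexibility coefficient — unit upward force at E: δ_{EE} = L³/(3EI) = 170.7/EI.
The prop prevents deflection at E: R_E = δ_0/δ_{EE} = 17331/170.7 = 101.5 kip.
Vertical equilibrium: R_D = ΣP − R_E = 189.2 − 101.5 = 87.65 kip.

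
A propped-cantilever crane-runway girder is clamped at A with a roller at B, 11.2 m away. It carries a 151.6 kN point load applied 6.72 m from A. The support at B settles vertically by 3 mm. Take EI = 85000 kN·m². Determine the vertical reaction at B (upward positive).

R_B = 64.95 kN

Take the reaction at B as the redundant and release it; the primary structure is a cantilever fixed at A.
Deflection at B on the released cantilever, summing each load's contribution:
  point load 151.6 at a = 6.72: Pa²(3L − a)/(6EI) = 30670/EI
Flexibility coefficient — unit upward force at B: δ_{BB} = L³/(3EI) = 468.3/EI.
With EI = 85000 kN·m²: δ_0 = 0.36083 m and δ_{BB} = 0.00551 m/kN.
Compatibility — the beam at B must follow the support down by 0.003 m: δ_0 − R_B·δ_{BB} = 0.003, so R_B = (0.36083 − 0.003)/0.00551 = 64.95 kN.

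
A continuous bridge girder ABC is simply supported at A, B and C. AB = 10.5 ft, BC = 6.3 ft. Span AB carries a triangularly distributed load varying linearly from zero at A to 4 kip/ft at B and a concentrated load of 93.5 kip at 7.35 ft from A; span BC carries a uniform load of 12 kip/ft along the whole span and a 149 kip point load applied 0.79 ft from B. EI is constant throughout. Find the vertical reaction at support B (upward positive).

R_B = 294.9 kip

Release continuity at B by inserting a hinge; the redundant is the internal moment M_B. The primary structure is two simply-supported spans AB and BC.
Discontinuity in slope at B on the released structure — sum the simple-span end rotations:
  span AB: triangular load, peak 4: w₀L³/(45EI) = 102.9/EI
  span AB: point load 93.5 at a = 7.35: Pab(L + a)/(6LEI) = 613.3/EI
  span BC: UDL 12: wL³/(24EI) = 125/EI
  span BC: point load 149 at a = 0.79: Pab(L + b)/(6LEI) = 202.6/EI
  relative rotation θ_0 = (716.2 + 327.7)/EI = 1044/EI
A unit hogging moment at B produces rotation L₁/(3EI) + L₂/(3EI) = 5.6/EI.
Slope continuity at B: θ_0 = M_B·5.6/EI, so M_B = 1044/5.6 = 186.4 kip·ft (hogging).
Span AB, ΣM about A with M_B applied at B: R_B^{AB}·10.5 = 834.2 + 186.4, so R_B^{AB} = 97.2 kip and R_A = 114.5 − 97.2 = 17.3 kip.
Span BC, ΣM about C: R_B^{BC}·6.3 = 1059 + 186.4, so R_B^{BC} = 197.7 kip and R_C = 224.6 − 197.7 = 26.89 kip.
R_B = 97.2 + 197.7 = 294.9 kip.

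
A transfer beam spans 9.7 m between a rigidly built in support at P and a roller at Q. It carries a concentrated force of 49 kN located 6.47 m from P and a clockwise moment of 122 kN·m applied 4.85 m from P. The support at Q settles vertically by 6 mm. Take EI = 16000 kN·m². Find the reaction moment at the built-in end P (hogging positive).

M_P = 58.17 kN·m

Take the reaction at Q as the redundant and release it; the primary structure is a cantilever fixed at P.
Primary-structure tip deflection at Q by superposition:
  point load 49 at a = 6.47: Pa²(3L − a)/(6EI) = 7736/EI
  clockwise couple 122 at a = 4.85: M₀a(2L − a)/(2EI) = 4305/EI
  δ_0 = 12041/EI
Flexibility coefficient — unit upward force at Q: δ_{QQ} = L³/(3EI) = 304.2/EI.
With EI = 16000 kN·m²: δ_0 = 0.75256 m and δ_{QQ} = 0.019014 m/kN.
Compatibility — the beam at Q must follow the support down by 0.006 m: δ_0 − R_Q·δ_{QQ} = 0.006, so R_Q = (0.75256 − 0.006)/0.019014 = 39.26 kN.
Moment equilibrium about P: M_P = Σ(load moments about P) − R_Q·L = 439 − 39.26×9.7 = 58.17 kN·m.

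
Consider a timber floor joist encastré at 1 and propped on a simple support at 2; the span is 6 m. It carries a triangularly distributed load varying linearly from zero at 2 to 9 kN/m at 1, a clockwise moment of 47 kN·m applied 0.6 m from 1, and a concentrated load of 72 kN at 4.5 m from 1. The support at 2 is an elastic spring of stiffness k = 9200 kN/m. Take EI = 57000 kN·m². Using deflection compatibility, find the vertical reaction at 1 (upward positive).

R_1 = 50.02 kN

Take the reaction at 2 as the redundant and release it; the primary structure is a cantilever fixed at 1.
Downward deflection at the released point 2 due to the loads:
  triangular load, peak 9 at the fixed end: w₀L⁴/(30EI) = 388.8/EI
  clockwise couple 47 at a = 0.6: M₀a(2L − a)/(2EI) = 160.7/EI
  point load 72 at a = 4.5: Pa²(3L − a)/(6EI) = 3280/EI
  δ_0 = 3830/EI
Flexibility coefficient — unit upward force at 2: δ_{22} = L³/(3EI) = 72/EI.
With EI = 57000 kN·m²: δ_0 = 0.067194 m and δ_{22} = 0.001263 m/kN.
Compatibility — the spring shortens by R_2/k under the reaction it provides: δ_0 − R_2·δ_{22} = R_2/k. With 1/k = 0.000109 m/kN, R_2 = δ_0 / (δ_{22} + 1/k) = 0.067194 / (0.001263 + 0.000109) = 48.98 kN.
Vertical equilibrium: R_1 = ΣP − R_2 = 99 − 48.98 = 50.02 kN.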